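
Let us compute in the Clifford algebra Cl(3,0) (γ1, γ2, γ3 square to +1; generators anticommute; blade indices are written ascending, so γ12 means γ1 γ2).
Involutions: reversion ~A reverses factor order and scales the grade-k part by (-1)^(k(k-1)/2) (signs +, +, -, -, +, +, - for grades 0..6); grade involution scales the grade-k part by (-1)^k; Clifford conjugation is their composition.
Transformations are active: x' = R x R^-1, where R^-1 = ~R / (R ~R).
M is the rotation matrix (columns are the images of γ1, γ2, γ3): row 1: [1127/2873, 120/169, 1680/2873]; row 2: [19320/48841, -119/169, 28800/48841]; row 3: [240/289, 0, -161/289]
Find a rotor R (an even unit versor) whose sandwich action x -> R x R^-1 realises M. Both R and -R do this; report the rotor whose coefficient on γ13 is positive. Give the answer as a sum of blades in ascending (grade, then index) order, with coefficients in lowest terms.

Method: write R = a + b12*γ12 + b13*γ13 + b23*γ23 with a^2 + b12^2 + b13^2 + b23^2 = 1 (so R^-1 = ~R). Expanding the columns R e_j ~R gives tr M = 4a^2 - 1 and, from the antisymmetric part, M21 - M12 = -4a*b12, M13 - M31 = 4a*b13, M32 - M23 = -4a*b23.
Here tr M = -42441/48841, so a^2 = (1 + tr M)/4 = 1600/48841 and a = ±40/221. Taking a = 40/221: M21 - M12 = -15360/48841, M13 - M31 = -12000/48841, M32 - M23 = -28800/48841, giving b12 = 96/221, b13 = -75/221, b23 = 180/221, i.e. R = 40/221 + 96/221*γ12 - 75/221*γ13 + 180/221*γ23.
Its γ13 coefficient is negative, so report the other preimage -R.
Answer: -40/221 - 96/221*γ12 + 75/221*γ13 - 180/221*γ23. Sheet selection: the two-to-one cover makes ±R indistinguishable at the matrix level (trace -42441/48841), so uniqueness comes from the required sign on γ13.


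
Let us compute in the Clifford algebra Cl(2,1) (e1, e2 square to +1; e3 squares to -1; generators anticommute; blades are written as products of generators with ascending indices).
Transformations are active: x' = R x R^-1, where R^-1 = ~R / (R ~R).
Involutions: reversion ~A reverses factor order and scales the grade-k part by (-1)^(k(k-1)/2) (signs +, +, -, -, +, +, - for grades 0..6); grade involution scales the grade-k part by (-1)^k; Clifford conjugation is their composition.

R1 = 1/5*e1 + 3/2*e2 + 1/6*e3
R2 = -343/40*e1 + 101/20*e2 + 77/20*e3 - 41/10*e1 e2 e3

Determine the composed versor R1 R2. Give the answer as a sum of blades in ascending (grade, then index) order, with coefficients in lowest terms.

Distribute over the terms of R1 (each basis-blade product reordered to ascending indices, repeated generators contracted through their squares):
(1/5*e1) R2 = -343/200 + 101/100*e1 e2 + 77/100*e1 e3 - 41/50*e2 e3
(3/2*e2) R2 = 303/40 + 1029/80*e1 e2 + 123/20*e1 e3 + 231/40*e2 e3
(1/6*e3) R2 = -77/120 + 41/60*e1 e2 + 343/240*e1 e3 - 101/120*e2 e3
Summing the partial products and collecting blades:
Answer: 3131/600 + 17467/1200*e1 e2 + 10019/1200*e1 e3 + 617/150*e2 e3


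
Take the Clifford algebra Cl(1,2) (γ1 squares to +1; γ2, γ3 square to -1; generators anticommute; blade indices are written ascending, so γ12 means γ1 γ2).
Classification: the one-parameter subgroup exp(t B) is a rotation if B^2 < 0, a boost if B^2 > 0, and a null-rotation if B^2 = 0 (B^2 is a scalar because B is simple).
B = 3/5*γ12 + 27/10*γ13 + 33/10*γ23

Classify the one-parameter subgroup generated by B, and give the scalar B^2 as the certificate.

B^2 term by term: the squares give (3/5)^2*(γ12)^2 + (27/10)^2*(γ13)^2 + (33/10)^2*(γ23)^2 = 9/25*(+1) + 729/100*(+1) + 1089/100*(-1) = -81/25 (each basis 2-blade squares to minus the product of its generators' squares); cross terms between blades sharing an index anticommute and cancel. So B^2 = -81/25.
Answer: rotation, certificate B^2 = -81/25. The class reads off the invariant scalar -81/25 directly.


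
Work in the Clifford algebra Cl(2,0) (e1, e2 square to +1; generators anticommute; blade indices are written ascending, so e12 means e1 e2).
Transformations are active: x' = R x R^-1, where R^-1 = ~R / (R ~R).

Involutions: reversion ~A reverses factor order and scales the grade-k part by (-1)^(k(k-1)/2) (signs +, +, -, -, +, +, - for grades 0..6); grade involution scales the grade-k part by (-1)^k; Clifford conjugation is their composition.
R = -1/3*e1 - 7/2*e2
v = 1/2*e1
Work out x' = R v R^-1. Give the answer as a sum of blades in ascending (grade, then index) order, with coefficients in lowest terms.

~R = -1/3*e1 - 7/2*e2, and R ~R = 445/36, so R^-1 = ~R / (445/36).
R v = -1/6 + 7/4*e12
Answer: -437/890*e1 + 42/445*e2


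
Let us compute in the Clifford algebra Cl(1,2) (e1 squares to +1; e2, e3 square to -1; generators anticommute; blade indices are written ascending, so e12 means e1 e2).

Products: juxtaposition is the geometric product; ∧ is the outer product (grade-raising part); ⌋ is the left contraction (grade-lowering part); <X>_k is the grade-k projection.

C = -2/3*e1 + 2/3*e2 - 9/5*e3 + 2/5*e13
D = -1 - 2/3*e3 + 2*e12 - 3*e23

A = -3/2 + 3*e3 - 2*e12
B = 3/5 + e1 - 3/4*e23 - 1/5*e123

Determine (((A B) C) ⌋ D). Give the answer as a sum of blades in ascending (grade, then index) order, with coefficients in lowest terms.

step 1: -9/10 - 3/2*e1 - 1/4*e2 + 11/5*e3 - 3/5*e12 - 9/2*e13 + 9/8*e23 + 3/10*e123
step 2: 499/150 - 311/50*e1 + 181/200*e2 - 123/100*e3 - 323/300*e12 + 601/150*e13 - 293/300*e23 + 343/100*e123
step 3: -923/100 + 181/100*e1 - 35/4*e2 + 179/360*e3 + 499/75*e12 - 499/50*e23
Answer: -923/100 + 181/100*e1 - 35/4*e2 + 179/360*e3 + 499/75*e12 - 499/50*e23


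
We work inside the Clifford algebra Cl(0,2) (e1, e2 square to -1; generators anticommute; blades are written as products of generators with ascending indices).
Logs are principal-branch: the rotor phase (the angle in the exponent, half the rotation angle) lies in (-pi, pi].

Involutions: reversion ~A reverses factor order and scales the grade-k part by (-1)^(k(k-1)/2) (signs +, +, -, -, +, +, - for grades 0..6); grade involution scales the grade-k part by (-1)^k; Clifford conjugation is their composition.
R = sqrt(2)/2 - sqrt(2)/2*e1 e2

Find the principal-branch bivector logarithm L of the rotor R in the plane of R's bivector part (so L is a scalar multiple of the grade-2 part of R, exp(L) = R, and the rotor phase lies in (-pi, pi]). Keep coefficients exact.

The scalar part of R is sqrt(2)/2, and that scalar determines the rotor phase on the principal branch; recovering the unit plane as bivector-part over sine of the phase gives L = phase * plane.
Concretely: cos(phase) = sqrt(2)/2 gives phase = ±pi/4, and since phase/sin(phase) is even the sign is immaterial: L = (phase/sin(phase)) * <R>_2 = (sqrt(2)*pi/4) * <R>_2.
Answer: -pi/4*e1 e2


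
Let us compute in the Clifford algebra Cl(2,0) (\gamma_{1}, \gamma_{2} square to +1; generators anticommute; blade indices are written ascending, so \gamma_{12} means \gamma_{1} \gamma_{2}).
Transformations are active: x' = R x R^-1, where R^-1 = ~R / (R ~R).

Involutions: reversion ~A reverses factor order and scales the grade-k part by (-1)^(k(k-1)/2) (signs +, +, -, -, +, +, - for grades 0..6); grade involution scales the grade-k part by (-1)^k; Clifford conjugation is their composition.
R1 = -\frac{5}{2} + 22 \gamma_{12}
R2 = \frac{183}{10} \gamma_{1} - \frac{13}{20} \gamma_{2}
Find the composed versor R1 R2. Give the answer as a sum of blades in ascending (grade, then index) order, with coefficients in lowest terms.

Distribute over the terms of R1 (each basis-blade product reordered to ascending indices, repeated generators contracted through their squares):
(-\frac{5}{2}) R2 = -\frac{183}{4} \gamma_{1} + \frac{13}{8} \gamma_{2}
(22 \gamma_{12}) R2 = -\frac{143}{10} \gamma_{1} - \frac{2013}{5} \gamma_{2}
Summing the partial products and collecting blades:
Answer: -\frac{1201}{20} \gamma_{1} - \frac{16039}{40} \gamma_{2}


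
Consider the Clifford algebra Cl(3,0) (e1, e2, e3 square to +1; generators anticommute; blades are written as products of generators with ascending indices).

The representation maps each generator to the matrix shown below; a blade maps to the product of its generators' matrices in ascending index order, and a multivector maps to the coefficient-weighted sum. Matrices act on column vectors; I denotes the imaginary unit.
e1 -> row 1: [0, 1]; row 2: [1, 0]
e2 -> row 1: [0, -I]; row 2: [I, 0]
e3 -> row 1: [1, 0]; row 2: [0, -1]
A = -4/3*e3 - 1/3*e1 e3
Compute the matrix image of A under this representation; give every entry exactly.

Bivector images (products of the table entries): rho(e1 e3) = rho(e1)rho(e3) = row 1: [0, -1]; row 2: [1, 0].
M = (-4/3)*rho(e3) + (-1/3)*rho(e1 e3), summed entrywise:
Answer: row 1: [-4/3, 1/3]; row 2: [-1/3, 4/3]


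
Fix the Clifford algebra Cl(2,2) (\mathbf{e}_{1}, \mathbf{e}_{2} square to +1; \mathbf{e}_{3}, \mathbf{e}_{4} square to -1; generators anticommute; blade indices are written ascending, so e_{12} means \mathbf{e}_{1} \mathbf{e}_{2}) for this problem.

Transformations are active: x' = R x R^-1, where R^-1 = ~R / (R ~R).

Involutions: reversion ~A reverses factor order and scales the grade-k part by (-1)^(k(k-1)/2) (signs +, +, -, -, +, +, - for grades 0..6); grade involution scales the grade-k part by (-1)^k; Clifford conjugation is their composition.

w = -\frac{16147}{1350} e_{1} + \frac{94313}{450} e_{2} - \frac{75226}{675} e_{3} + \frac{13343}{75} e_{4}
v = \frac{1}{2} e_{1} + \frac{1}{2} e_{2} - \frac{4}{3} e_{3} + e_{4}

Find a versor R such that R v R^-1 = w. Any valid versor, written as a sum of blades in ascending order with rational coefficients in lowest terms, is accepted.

R = v + w = -\frac{7736}{675} e_{1} + \frac{47269}{225} e_{2} - \frac{76126}{675} e_{3} + \frac{13418}{75} e_{4} works: the equal norms (-\frac{41}{18}) guarantee its sandwich swaps v into w.
Answer: -\frac{7736}{675} e_{1} + \frac{47269}{225} e_{2} - \frac{76126}{675} e_{3} + \frac{13418}{75} e_{4}


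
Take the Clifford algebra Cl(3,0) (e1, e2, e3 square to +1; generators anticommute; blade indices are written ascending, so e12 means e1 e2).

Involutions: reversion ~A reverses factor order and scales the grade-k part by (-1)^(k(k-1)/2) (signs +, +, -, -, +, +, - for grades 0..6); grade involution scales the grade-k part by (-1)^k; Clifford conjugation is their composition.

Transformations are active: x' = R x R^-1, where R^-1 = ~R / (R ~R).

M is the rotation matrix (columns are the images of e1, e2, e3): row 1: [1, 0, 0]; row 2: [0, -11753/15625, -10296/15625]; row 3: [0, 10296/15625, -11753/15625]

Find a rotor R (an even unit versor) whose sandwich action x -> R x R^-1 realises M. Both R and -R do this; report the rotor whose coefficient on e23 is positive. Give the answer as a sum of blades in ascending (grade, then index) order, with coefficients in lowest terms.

Method: write R = a + b12*e12 + b13*e13 + b23*e23 with a^2 + b12^2 + b13^2 + b23^2 = 1 (so R^-1 = ~R). Expanding the columns R e_j ~R gives tr M = 4a^2 - 1 and, from the antisymmetric part, M21 - M12 = -4a*b12, M13 - M31 = 4a*b13, M32 - M23 = -4a*b23.
Here tr M = -7881/15625, so a^2 = (1 + tr M)/4 = 1936/15625 and a = ±44/125. Taking a = 44/125: M21 - M12 = 0, M13 - M31 = 0, M32 - M23 = 20592/15625, giving b12 = 0, b13 = 0, b23 = -117/125, i.e. R = 44/125 - 117/125*e23.
Its e23 coefficient is negative, so report the other preimage -R.
Answer: -44/125 + 117/125*e23. Key observation: the double cover Spin(3) -> SO(3) sends R and -R to the same matrix (trace -7881/15625 here), so the stated sign of the e23 coefficient is what selects one sheet.


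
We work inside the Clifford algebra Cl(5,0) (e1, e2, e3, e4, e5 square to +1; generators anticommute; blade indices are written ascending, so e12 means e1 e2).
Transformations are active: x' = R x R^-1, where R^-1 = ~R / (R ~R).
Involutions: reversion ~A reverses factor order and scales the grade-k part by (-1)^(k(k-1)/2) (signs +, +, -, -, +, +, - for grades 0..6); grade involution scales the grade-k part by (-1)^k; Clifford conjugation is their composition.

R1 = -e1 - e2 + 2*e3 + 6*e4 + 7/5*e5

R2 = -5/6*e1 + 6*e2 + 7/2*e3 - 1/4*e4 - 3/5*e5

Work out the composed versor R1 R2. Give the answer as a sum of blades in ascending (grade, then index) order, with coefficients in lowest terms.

Distribute over the terms of R1 (each basis-blade product reordered to ascending indices, repeated generators contracted through their squares):
(-e1) R2 = 5/6 - 6*e12 - 7/2*e13 + 1/4*e14 + 3/5*e15
(-e2) R2 = -6 - 5/6*e12 - 7/2*e23 + 1/4*e24 + 3/5*e25
(2*e3) R2 = 7 + 5/3*e13 - 12*e23 - 1/2*e34 - 6/5*e35
(6*e4) R2 = -3/2 + 5*e14 - 36*e24 - 21*e34 - 18/5*e45
(7/5*e5) R2 = -21/25 + 7/6*e15 - 42/5*e25 - 49/10*e35 + 7/20*e45
Summing the partial products and collecting blades:
Answer: -38/75 - 41/6*e12 - 11/6*e13 + 21/4*e14 + 53/30*e15 - 31/2*e23 - 143/4*e24 - 39/5*e25 - 43/2*e34 - 61/10*e35 - 13/4*e45


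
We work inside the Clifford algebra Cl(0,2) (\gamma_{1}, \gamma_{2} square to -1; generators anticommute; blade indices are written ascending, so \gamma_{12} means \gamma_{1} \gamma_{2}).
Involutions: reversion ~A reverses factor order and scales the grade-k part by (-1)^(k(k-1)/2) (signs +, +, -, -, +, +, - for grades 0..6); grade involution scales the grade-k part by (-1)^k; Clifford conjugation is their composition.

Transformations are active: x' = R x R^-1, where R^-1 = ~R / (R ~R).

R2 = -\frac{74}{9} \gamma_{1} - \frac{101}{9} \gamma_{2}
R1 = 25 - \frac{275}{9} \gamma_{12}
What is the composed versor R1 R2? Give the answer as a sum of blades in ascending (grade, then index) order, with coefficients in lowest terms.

Distribute over the terms of R1 (each basis-blade product reordered to ascending indices, repeated generators contracted through their squares):
(25) R2 = -\frac{1850}{9} \gamma_{1} - \frac{2525}{9} \gamma_{2}
(-\frac{275}{9} \gamma_{12}) R2 = -\frac{27775}{81} \gamma_{1} + \frac{20350}{81} \gamma_{2}
Summing the partial products and collecting blades:
Answer: -\frac{44425}{81} \gamma_{1} - \frac{2375}{81} \gamma_{2}


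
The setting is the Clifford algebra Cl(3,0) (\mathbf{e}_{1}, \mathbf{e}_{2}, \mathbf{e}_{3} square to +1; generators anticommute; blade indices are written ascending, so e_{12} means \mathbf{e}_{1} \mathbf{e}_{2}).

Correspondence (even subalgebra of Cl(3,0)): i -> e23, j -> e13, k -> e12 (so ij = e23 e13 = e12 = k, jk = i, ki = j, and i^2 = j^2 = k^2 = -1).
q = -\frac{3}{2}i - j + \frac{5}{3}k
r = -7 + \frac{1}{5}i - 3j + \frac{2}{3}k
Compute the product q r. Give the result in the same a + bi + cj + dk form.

In blades: q = \frac{5}{3} e_{12} - e_{13} - \frac{3}{2} e_{23}, r = -7 + \frac{2}{3} e_{12} - 3 e_{13} + \frac{1}{5} e_{23}.
Distribute q over r term by term (generator squares from the signature, products reordered to ascending indices): (\frac{5}{3} e_{12})*r = -\frac{10}{9} - \frac{35}{3} e_{12} + \frac{1}{3} e_{13} + 5 e_{23}; (-e_{13})*r = -3 + \frac{1}{5} e_{12} + 7 e_{13} - \frac{2}{3} e_{23}; (-\frac{3}{2} e_{23})*r = \frac{3}{10} + \frac{9}{2} e_{12} + e_{13} + \frac{21}{2} e_{23}.
Sum: -\frac{343}{90} - \frac{209}{30} e_{12} + \frac{25}{3} e_{13} + \frac{89}{6} e_{23}; translating back through the correspondence:
Answer: -\frac{343}{90} + \frac{89}{6}i + \frac{25}{3}j - \frac{209}{30}k


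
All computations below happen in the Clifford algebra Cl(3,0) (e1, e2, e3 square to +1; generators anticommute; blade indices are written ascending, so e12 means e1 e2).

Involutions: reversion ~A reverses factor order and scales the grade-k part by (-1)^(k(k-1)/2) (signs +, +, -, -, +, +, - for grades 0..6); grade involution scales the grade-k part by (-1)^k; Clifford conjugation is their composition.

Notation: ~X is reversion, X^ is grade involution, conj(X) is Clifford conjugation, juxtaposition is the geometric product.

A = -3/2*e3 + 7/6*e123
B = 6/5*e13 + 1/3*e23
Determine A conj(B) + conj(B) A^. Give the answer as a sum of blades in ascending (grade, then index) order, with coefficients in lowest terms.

first term: -127/90*e1 - 19/10*e2
second term: -197/90*e1 + 9/10*e2
Answer: -18/5*e1 - e2


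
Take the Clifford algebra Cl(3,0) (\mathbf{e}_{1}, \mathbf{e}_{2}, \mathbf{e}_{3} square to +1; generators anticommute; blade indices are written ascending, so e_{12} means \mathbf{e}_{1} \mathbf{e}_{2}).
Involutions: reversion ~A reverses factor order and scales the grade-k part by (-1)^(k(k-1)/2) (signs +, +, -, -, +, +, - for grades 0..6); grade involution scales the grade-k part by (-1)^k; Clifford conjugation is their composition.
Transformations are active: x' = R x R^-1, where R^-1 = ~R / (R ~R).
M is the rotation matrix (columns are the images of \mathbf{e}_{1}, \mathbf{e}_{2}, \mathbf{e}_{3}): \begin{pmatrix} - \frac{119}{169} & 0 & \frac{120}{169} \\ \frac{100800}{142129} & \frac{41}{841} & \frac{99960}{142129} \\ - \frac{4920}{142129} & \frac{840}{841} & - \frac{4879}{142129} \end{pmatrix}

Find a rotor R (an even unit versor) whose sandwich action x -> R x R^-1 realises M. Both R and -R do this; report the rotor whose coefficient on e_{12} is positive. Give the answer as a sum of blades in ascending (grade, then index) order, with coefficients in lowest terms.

Method: write R = a + b12*e_{12} + b13*e_{13} + b23*e_{23} with a^2 + b12^2 + b13^2 + b23^2 = 1 (so R^-1 = ~R). Expanding the columns R e_j ~R gives tr M = 4a^2 - 1 and, from the antisymmetric part, M21 - M12 = -4a*b12, M13 - M31 = 4a*b13, M32 - M23 = -4a*b23.
Here tr M = -\frac{98029}{142129}, so a^2 = (1 + tr M)/4 = \frac{11025}{142129} and a = ±\frac{105}{377}. Taking a = \frac{105}{377}: M21 - M12 = \frac{100800}{142129}, M13 - M31 = \frac{105840}{142129}, M32 - M23 = \frac{42000}{142129}, giving b12 = -\frac{240}{377}, b13 = \frac{252}{377}, b23 = -\frac{100}{377}, i.e. R = \frac{105}{377} - \frac{240}{377} e_{12} + \frac{252}{377} e_{13} - \frac{100}{377} e_{23}.
Its e_{12} coefficient is negative, so report the other preimage -R.
Answer: -\frac{105}{377} + \frac{240}{377} e_{12} - \frac{252}{377} e_{13} + \frac{100}{377} e_{23}. Recall the cover is two-to-one: with M of trace -\frac{98029}{142129}, both preimages act alike, and the stated e_{12} sign chooses the sheet.


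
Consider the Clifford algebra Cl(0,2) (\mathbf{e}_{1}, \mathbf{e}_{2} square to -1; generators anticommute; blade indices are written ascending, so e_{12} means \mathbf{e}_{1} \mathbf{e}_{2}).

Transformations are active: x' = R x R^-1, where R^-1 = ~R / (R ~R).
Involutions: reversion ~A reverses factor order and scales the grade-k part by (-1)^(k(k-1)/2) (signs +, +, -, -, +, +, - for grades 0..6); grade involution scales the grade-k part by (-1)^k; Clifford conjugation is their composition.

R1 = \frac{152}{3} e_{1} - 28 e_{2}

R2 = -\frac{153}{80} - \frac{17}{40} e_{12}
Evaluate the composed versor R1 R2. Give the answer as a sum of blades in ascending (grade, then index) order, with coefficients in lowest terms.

Distribute over the terms of R1 (each basis-blade product reordered to ascending indices, repeated generators contracted through their squares):
(\frac{152}{3} e_{1}) R2 = -\frac{969}{10} e_{1} + \frac{323}{15} e_{2}
(-28 e_{2}) R2 = \frac{119}{10} e_{1} + \frac{1071}{20} e_{2}
Summing the partial products and collecting blades:
Answer: -85 e_{1} + \frac{901}{12} e_{2}


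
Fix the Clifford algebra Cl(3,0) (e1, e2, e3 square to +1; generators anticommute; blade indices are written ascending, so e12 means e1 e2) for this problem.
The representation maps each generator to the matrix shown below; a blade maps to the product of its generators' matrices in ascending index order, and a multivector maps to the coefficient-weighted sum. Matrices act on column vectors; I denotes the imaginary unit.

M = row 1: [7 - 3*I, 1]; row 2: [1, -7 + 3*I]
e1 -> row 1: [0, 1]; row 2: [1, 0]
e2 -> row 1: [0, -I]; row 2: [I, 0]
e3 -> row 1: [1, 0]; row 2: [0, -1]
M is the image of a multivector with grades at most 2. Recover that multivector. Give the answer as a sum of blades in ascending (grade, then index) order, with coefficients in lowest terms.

Method: 1, rho(e1), rho(e2), rho(e3) form a trace-orthogonal basis of the 2x2 complex matrices (tr(X Y) = 2 if X = Y, else 0), so M = m0*1 + m1*rho(e1) + m2*rho(e2) + m3*rho(e3) with m0 = tr(M)/2 = 0, m1 = tr(M rho(e1))/2 = 1, m2 = tr(M rho(e2))/2 = 0, m3 = tr(M rho(e3))/2 = 7 - 3*I.
Multiplying table entries, the bivector images are rho(e12) = I*rho(e3), rho(e13) = -I*rho(e2), rho(e23) = I*rho(e1); with real blade coefficients the real parts of m0..m3 are the coefficients of 1, e1, e2, e3 and the imaginary parts give the bivectors (e23: Im m1, e13: -Im m2, e12: Im m3).
Answer: e1 + 7*e3 - 3*e12


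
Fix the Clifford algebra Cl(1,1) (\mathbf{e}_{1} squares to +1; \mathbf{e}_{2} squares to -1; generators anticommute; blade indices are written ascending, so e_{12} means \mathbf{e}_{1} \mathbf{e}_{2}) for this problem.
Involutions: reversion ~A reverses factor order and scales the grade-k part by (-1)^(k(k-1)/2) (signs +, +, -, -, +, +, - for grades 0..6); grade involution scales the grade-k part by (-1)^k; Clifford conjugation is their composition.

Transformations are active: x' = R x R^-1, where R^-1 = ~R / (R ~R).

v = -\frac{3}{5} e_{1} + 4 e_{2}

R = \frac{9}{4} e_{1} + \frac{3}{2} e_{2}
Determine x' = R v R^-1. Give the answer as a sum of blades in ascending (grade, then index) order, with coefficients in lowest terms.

~R = \frac{9}{4} e_{1} + \frac{3}{2} e_{2}, and R ~R = \frac{45}{16}, so R^-1 = ~R / (\frac{45}{16}).
R v = -\frac{147}{20} + \frac{99}{10} e_{12}
Answer: -\frac{279}{25} e_{1} - \frac{296}{25} e_{2}


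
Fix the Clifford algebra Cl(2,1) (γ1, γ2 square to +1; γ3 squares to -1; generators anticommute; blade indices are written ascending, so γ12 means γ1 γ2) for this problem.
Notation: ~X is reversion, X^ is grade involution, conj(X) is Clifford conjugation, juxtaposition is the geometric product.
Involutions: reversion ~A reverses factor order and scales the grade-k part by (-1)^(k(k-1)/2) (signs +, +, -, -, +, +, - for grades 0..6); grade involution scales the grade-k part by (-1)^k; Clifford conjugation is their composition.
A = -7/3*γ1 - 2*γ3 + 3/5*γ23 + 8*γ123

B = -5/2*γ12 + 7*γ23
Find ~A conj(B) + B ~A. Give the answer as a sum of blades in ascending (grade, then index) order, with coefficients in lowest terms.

first term: 21/5 + 56*γ1 + 49/6*γ2 + 20*γ3 + 3/2*γ13 + 34/3*γ123
second term: -21/5 - 56*γ1 + 49/6*γ2 - 20*γ3 + 3/2*γ13 - 34/3*γ123
Answer: 49/3*γ2 + 3*γ13


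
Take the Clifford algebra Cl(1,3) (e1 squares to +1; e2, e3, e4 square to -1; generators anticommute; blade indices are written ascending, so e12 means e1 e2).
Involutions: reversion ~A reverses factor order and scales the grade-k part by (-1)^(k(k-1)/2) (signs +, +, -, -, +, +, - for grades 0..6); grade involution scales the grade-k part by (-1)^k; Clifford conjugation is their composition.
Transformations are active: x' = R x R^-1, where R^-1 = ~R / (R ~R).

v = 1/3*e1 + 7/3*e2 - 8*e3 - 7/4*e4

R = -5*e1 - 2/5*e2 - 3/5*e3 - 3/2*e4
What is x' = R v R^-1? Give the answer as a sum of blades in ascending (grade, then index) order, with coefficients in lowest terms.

~R = -5*e1 - 2/5*e2 - 3/5*e3 - 3/2*e4, and R ~R = 2223/100, so R^-1 = ~R / (2223/100).
R v = -979/120 - 173/15*e12 + 201/5*e13 + 37/4*e14 + 23/5*e23 + 21/5*e24 - 219/20*e34
Answer: 22252/6669*e1 - 13603/6669*e2 + 18763/2223*e3 + 25351/8892*e4


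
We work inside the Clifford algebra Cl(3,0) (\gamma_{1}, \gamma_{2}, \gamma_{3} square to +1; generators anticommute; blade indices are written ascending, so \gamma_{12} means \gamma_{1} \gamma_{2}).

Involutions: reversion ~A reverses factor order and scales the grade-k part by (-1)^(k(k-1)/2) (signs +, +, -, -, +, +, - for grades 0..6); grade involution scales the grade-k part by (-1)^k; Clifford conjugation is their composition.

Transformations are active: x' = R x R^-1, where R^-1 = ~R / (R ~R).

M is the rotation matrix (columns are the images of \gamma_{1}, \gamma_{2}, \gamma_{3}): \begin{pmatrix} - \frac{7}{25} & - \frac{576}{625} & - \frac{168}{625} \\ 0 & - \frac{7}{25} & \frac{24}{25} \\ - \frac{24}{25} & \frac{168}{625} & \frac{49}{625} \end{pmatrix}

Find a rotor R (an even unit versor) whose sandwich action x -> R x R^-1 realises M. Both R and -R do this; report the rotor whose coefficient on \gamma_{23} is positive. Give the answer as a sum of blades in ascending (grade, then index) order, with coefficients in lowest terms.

Method: write R = a + b12*\gamma_{12} + b13*\gamma_{13} + b23*\gamma_{23} with a^2 + b12^2 + b13^2 + b23^2 = 1 (so R^-1 = ~R). Expanding the columns R e_j ~R gives tr M = 4a^2 - 1 and, from the antisymmetric part, M21 - M12 = -4a*b12, M13 - M31 = 4a*b13, M32 - M23 = -4a*b23.
Here tr M = -\frac{301}{625}, so a^2 = (1 + tr M)/4 = \frac{81}{625} and a = ±\frac{9}{25}. Taking a = \frac{9}{25}: M21 - M12 = \frac{576}{625}, M13 - M31 = \frac{432}{625}, M32 - M23 = -\frac{432}{625}, giving b12 = -\frac{16}{25}, b13 = \frac{12}{25}, b23 = \frac{12}{25}, i.e. R = \frac{9}{25} - \frac{16}{25} \gamma_{12} + \frac{12}{25} \gamma_{13} + \frac{12}{25} \gamma_{23}.
Its \gamma_{23} coefficient is already positive.
Answer: \frac{9}{25} - \frac{16}{25} \gamma_{12} + \frac{12}{25} \gamma_{13} + \frac{12}{25} \gamma_{23}. Key observation: the double cover Spin(3) -> SO(3) sends R and -R to the same matrix (trace -\frac{301}{625} here), so the stated sign of the \gamma_{23} coefficient is what selects one sheet.


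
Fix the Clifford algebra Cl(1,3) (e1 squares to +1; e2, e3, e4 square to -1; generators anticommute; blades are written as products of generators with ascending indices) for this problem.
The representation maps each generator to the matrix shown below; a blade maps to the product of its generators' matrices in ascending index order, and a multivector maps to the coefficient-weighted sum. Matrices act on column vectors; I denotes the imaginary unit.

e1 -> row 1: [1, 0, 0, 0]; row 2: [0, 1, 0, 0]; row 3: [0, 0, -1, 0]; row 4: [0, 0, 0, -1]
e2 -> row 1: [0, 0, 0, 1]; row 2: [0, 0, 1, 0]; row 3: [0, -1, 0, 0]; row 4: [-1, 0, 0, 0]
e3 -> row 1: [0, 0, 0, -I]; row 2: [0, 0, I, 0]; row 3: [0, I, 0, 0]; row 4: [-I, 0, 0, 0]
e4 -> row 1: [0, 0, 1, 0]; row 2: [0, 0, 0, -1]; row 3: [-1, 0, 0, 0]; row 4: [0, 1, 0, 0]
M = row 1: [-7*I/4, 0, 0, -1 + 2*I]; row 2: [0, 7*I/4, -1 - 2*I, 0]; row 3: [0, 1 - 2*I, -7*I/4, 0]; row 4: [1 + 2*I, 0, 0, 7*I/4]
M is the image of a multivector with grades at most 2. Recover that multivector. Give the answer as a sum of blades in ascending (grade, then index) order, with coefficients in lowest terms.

Method: the blade images are trace-orthogonal — tr(rho(e_A) rho(e_B)^-1) = 4 if A = B and 0 otherwise — and rho(e_A)^-1 = (e_A)^2 * rho(e_A) with (e_A)^2 = +1 or -1, so the coefficient of e_A in the preimage is (e_A)^2 * tr(M rho(e_A))/4.
Nonzero projections over blades of grade <= 2: e2: (e2)^2 = -1, tr(M rho(e2)) = 4, coefficient -1; e3: (e3)^2 = -1, tr(M rho(e3)) = 8, coefficient -2; e2 e3: (e2 e3)^2 = -1, tr(M rho(e2 e3)) = -7, coefficient 7/4. Every other blade of grade <= 2 projects to 0.
Answer: -e2 - 2*e3 + 7/4*e2 e3


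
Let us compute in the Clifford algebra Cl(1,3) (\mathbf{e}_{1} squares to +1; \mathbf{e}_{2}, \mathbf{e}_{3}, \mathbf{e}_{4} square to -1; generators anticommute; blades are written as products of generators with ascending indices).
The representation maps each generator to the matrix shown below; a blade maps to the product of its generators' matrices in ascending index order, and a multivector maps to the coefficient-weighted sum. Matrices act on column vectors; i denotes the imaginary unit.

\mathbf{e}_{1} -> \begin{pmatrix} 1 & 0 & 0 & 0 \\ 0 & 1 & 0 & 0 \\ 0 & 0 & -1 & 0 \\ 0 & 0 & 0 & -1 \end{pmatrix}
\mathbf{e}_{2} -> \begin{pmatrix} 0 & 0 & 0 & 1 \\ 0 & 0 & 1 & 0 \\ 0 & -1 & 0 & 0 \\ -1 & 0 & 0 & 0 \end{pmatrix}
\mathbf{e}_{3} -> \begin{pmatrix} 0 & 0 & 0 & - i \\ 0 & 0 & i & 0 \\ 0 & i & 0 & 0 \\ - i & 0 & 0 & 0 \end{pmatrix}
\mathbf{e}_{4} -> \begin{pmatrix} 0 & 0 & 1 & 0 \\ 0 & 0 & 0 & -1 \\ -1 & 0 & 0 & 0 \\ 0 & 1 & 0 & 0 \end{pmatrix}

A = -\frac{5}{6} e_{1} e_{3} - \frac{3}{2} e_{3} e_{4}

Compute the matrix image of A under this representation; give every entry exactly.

Bivector images (products of the table entries): rho(e_{1} e_{3}) = rho(\mathbf{e}_{1})rho(\mathbf{e}_{3}) = \begin{pmatrix} 0 & 0 & 0 & - i \\ 0 & 0 & i & 0 \\ 0 & - i & 0 & 0 \\ i & 0 & 0 & 0 \end{pmatrix}; rho(e_{3} e_{4}) = rho(\mathbf{e}_{3})rho(\mathbf{e}_{4}) = \begin{pmatrix} 0 & - i & 0 & 0 \\ - i & 0 & 0 & 0 \\ 0 & 0 & 0 & - i \\ 0 & 0 & - i & 0 \end{pmatrix}.
M = (-\frac{5}{6})*rho(e_{1} e_{3}) + (-\frac{3}{2})*rho(e_{3} e_{4}), summed entrywise:
Answer: \begin{pmatrix} 0 & \frac{3 i}{2} & 0 & \frac{5 i}{6} \\ \frac{3 i}{2} & 0 & - \frac{5 i}{6} & 0 \\ 0 & \frac{5 i}{6} & 0 & \frac{3 i}{2} \\ - \frac{5 i}{6} & 0 & \frac{3 i}{2} & 0 \end{pmatrix}


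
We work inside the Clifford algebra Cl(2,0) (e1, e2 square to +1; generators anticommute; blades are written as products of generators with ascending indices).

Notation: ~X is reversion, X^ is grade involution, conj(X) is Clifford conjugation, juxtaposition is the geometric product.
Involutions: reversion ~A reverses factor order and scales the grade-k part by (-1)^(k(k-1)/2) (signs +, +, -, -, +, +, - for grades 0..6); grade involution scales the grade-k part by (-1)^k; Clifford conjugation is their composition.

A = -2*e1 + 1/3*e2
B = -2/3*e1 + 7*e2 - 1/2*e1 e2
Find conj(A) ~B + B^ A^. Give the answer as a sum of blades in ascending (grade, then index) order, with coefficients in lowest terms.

first term: -11/3 + 1/6*e1 + e2 + 124/9*e1 e2
second term: 11/3 + 1/6*e1 + e2 + 124/9*e1 e2
Answer: 1/3*e1 + 2*e2 + 248/9*e1 e2


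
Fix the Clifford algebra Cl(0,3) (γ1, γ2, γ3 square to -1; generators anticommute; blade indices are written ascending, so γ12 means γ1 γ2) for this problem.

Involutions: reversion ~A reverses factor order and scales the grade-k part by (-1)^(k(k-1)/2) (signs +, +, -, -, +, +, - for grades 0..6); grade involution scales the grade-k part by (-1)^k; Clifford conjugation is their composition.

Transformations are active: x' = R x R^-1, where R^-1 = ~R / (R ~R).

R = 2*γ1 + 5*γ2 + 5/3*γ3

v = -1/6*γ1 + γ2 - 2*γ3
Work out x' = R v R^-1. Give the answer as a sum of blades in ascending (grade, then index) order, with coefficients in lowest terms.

~R = 2*γ1 + 5*γ2 + 5/3*γ3, and R ~R = -286/9, so R^-1 = ~R / (-286/9).
R v = -4/3 + 17/6*γ12 - 67/18*γ13 - 35/3*γ23
Answer: 287/858*γ1 - 83/143*γ2 + 306/143*γ3


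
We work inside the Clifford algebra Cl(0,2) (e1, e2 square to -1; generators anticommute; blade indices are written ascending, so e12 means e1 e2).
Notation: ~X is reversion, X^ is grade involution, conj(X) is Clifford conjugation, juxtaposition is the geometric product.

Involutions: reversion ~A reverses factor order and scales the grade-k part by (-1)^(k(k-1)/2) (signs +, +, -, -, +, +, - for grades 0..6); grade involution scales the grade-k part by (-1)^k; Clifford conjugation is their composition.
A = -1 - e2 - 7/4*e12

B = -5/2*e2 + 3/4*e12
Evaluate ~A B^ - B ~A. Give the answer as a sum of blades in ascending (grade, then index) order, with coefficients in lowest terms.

first term: 19/16 - 41/8*e1 - 5/2*e2 - 3/4*e12
second term: -61/16 - 29/8*e1 + 5/2*e2 - 3/4*e12
Answer: 5 - 3/2*e1 - 5*e2


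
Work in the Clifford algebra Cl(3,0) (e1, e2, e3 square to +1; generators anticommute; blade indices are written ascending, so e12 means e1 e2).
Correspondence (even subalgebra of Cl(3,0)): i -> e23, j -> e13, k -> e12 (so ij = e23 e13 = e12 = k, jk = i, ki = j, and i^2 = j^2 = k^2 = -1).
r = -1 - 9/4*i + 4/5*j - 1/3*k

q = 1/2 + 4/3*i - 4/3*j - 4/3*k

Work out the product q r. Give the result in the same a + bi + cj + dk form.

In blades: q = 1/2 - 4/3*e12 - 4/3*e13 + 4/3*e23, r = -1 - 1/3*e12 + 4/5*e13 - 9/4*e23.
Distribute q over r term by term (generator squares from the signature, products reordered to ascending indices): (1/2)*r = -1/2 - 1/6*e12 + 2/5*e13 - 9/8*e23; (-4/3*e12)*r = -4/9 + 4/3*e12 + 3*e13 + 16/15*e23; (-4/3*e13)*r = 16/15 - 3*e12 + 4/3*e13 + 4/9*e23; (4/3*e23)*r = 3 + 16/15*e12 + 4/9*e13 - 4/3*e23.
Sum: 281/90 - 23/30*e12 + 233/45*e13 - 341/360*e23; translating back through the correspondence:
Answer: 281/90 - 341/360*i + 233/45*j - 23/30*k


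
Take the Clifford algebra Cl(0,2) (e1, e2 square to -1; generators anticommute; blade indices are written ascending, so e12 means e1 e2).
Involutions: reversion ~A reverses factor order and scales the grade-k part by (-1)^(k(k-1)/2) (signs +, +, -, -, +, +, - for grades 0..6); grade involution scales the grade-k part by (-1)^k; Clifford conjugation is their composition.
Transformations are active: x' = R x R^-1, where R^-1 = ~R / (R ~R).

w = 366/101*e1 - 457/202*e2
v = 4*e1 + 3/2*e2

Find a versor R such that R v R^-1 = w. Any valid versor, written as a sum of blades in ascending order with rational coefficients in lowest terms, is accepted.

Equal squares first: v^2 = w^2 = -73/4. Then v + w = 770/101*e1 - 77/101*e2 is a versor taking v to w, provided it is invertible.
Answer: 770/101*e1 - 77/101*e2


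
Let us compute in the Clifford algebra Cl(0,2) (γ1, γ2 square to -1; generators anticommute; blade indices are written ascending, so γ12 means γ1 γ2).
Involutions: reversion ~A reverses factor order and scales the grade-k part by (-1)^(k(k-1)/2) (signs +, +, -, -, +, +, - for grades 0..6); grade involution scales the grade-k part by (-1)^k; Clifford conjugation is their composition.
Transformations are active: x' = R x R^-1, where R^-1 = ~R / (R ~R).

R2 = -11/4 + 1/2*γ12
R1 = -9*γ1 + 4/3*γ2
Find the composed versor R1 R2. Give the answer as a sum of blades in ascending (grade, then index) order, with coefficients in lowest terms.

Distribute over the terms of R1 (each basis-blade product reordered to ascending indices, repeated generators contracted through their squares):
(-9*γ1) R2 = 99/4*γ1 + 9/2*γ2
(4/3*γ2) R2 = 2/3*γ1 - 11/3*γ2
Summing the partial products and collecting blades:
Answer: 305/12*γ1 + 5/6*γ2


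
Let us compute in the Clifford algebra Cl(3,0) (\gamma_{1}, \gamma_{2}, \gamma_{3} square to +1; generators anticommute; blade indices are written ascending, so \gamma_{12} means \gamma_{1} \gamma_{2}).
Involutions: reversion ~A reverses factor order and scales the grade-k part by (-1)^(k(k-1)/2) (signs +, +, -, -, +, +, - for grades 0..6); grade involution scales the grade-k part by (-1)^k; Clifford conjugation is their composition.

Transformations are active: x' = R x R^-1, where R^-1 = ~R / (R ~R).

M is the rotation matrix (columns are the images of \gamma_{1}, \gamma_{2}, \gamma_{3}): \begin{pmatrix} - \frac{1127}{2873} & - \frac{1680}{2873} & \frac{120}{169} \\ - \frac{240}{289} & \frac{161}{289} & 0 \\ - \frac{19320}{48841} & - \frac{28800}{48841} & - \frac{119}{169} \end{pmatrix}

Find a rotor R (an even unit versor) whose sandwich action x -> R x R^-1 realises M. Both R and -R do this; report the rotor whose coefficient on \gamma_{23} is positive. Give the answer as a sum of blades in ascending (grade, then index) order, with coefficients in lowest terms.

Method: write R = a + b12*\gamma_{12} + b13*\gamma_{13} + b23*\gamma_{23} with a^2 + b12^2 + b13^2 + b23^2 = 1 (so R^-1 = ~R). Expanding the columns R e_j ~R gives tr M = 4a^2 - 1 and, from the antisymmetric part, M21 - M12 = -4a*b12, M13 - M31 = 4a*b13, M32 - M23 = -4a*b23.
Here tr M = -\frac{26341}{48841}, so a^2 = (1 + tr M)/4 = \frac{5625}{48841} and a = ±\frac{75}{221}. Taking a = \frac{75}{221}: M21 - M12 = -\frac{12000}{48841}, M13 - M31 = \frac{54000}{48841}, M32 - M23 = -\frac{28800}{48841}, giving b12 = \frac{40}{221}, b13 = \frac{180}{221}, b23 = \frac{96}{221}, i.e. R = \frac{75}{221} + \frac{40}{221} \gamma_{12} + \frac{180}{221} \gamma_{13} + \frac{96}{221} \gamma_{23}.
Its \gamma_{23} coefficient is already positive.
Answer: \frac{75}{221} + \frac{40}{221} \gamma_{12} + \frac{180}{221} \gamma_{13} + \frac{96}{221} \gamma_{23}. Recall the cover is two-to-one: with M of trace -\frac{26341}{48841}, both preimages act alike, and the stated \gamma_{23} sign chooses the sheet.


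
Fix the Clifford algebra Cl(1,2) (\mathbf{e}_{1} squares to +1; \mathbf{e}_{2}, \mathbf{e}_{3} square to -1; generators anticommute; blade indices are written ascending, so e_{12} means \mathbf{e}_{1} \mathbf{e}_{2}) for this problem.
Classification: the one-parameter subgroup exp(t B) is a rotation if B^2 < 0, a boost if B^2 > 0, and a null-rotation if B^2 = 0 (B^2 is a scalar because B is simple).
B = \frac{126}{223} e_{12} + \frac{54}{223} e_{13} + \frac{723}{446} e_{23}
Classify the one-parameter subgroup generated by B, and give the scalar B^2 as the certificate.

B^2 term by term: the squares give (\frac{126}{223})^2*(e_{12})^2 + (\frac{54}{223})^2*(e_{13})^2 + (\frac{723}{446})^2*(e_{23})^2 = \frac{15876}{49729}*(+1) + \frac{2916}{49729}*(+1) + \frac{522729}{198916}*(-1) = -\frac{9}{4} (each basis 2-blade squares to minus the product of its generators' squares); cross terms between blades sharing an index anticommute and cancel. So B^2 = -\frac{9}{4}.
Answer: rotation, certificate B^2 = -\frac{9}{4}. Why this suffices: the scalar -\frac{9}{4} survives any versor conjugation, so its sign alone determines the class however B is presented.


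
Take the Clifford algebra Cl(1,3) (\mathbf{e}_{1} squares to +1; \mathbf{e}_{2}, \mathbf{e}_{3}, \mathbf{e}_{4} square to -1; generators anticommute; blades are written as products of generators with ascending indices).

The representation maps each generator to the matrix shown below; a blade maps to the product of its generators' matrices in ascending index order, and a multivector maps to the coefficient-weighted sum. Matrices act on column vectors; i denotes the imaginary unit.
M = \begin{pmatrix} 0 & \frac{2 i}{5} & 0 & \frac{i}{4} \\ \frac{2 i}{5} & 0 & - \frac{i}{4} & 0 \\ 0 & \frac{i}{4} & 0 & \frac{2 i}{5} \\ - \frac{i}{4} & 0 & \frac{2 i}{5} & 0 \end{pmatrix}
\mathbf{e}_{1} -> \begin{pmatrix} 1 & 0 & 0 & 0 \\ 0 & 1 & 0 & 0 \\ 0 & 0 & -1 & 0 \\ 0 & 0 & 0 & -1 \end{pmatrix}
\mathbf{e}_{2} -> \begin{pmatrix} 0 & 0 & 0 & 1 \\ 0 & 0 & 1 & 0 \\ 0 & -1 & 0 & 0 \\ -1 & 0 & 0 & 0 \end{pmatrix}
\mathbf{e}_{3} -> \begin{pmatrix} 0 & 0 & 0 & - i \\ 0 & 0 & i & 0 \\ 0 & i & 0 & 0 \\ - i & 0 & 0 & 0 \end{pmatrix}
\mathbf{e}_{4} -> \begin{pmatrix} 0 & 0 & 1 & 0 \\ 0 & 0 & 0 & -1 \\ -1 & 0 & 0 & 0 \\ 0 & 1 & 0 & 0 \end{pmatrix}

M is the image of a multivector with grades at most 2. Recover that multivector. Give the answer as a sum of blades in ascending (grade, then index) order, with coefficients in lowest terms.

Method: the blade images are trace-orthogonal — tr(rho(e_A) rho(e_B)^-1) = 4 if A = B and 0 otherwise — and rho(e_A)^-1 = (e_A)^2 * rho(e_A) with (e_A)^2 = +1 or -1, so the coefficient of e_A in the preimage is (e_A)^2 * tr(M rho(e_A))/4.
Nonzero projections over blades of grade <= 2: e_{1} e_{3}: (e_{1} e_{3})^2 = +1, tr(M rho(e_{1} e_{3})) = -1, coefficient -\frac{1}{4}; e_{3} e_{4}: (e_{3} e_{4})^2 = -1, tr(M rho(e_{3} e_{4})) = \frac{8}{5}, coefficient -\frac{2}{5}. Every other blade of grade <= 2 projects to 0.
Answer: -\frac{1}{4} e_{1} e_{3} - \frac{2}{5} e_{3} e_{4}


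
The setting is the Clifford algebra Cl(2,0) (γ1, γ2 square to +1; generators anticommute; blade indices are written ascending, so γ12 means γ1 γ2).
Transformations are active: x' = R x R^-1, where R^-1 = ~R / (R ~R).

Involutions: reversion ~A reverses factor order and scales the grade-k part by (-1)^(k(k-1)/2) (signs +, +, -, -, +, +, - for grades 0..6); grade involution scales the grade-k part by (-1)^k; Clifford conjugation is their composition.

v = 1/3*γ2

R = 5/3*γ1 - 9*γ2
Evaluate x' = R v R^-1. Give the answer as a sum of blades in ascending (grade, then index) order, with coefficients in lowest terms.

~R = 5/3*γ1 - 9*γ2, and R ~R = 754/9, so R^-1 = ~R / (754/9).
R v = -3 + 5/9*γ12
Answer: -45/377*γ1 + 352/1131*γ2


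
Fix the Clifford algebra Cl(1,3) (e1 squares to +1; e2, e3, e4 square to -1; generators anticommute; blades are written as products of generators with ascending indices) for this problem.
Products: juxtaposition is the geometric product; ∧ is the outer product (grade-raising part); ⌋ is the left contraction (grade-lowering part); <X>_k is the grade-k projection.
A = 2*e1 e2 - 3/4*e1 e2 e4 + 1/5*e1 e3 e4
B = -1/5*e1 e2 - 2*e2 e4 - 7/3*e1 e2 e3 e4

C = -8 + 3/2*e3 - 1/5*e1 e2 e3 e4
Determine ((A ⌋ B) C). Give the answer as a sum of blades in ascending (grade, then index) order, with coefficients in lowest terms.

step 1: -2/5 + 7/15*e2 + 7/4*e3 - 14/3*e3 e4
step 2: 23/40 - 56/15*e2 - 73/5*e3 - 7*e4 - 14/15*e1 e2 + 7/10*e2 e3 + 112/3*e3 e4 + 7/20*e1 e2 e4 - 7/75*e1 e3 e4 + 2/25*e1 e2 e3 e4
Answer: 23/40 - 56/15*e2 - 73/5*e3 - 7*e4 - 14/15*e1 e2 + 7/10*e2 e3 + 112/3*e3 e4 + 7/20*e1 e2 e4 - 7/75*e1 e3 e4 + 2/25*e1 e2 e3 e4
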